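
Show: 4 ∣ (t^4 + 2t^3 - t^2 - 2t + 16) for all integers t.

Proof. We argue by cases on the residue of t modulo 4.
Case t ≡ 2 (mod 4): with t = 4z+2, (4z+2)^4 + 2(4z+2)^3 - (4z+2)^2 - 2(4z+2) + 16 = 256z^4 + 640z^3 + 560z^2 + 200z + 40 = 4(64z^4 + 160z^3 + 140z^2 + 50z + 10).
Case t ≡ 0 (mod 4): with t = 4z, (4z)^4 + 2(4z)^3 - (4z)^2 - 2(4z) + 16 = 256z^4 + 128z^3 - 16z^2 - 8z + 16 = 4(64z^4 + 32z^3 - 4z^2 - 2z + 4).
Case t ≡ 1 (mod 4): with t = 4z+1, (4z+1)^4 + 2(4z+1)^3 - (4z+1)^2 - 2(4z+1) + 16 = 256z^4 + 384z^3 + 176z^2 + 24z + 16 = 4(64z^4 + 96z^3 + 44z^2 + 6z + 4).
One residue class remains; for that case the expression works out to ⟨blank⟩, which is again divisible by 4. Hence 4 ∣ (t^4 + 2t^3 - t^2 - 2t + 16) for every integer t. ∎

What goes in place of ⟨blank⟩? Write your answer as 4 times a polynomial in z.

4(64z^4 + 224z^3 + 284z^2 + 154z + 34)

Only t ≡ 3 (mod 4) is unaccounted for. Put t = 4z+3:
(4z+3)^4 + 2(4z+3)^3 - (4z+3)^2 - 2(4z+3) + 16 expands to 256z^4 + 896z^3 + 1136z^2 + 616z + 136,
and factoring out 4 leaves 4(64z^4 + 224z^3 + 284z^2 + 154z + 34).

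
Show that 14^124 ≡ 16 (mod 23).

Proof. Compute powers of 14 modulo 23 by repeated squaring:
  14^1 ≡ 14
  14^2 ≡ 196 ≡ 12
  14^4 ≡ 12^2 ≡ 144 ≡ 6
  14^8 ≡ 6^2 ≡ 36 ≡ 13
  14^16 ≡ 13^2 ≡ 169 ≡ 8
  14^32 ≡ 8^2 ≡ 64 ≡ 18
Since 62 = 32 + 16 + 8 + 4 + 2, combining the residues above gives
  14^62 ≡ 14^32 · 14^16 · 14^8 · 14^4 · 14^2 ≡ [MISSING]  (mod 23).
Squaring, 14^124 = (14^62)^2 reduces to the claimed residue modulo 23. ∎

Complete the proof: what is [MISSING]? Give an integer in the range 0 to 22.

Multiply the listed residues: 18 · 8 · 13 · 6 · 12 = 144 → 1872 → 11232 → 134784.
Reducing modulo 23: 134784 = 5860·23 + 4, so 14^62 ≡ 4.

4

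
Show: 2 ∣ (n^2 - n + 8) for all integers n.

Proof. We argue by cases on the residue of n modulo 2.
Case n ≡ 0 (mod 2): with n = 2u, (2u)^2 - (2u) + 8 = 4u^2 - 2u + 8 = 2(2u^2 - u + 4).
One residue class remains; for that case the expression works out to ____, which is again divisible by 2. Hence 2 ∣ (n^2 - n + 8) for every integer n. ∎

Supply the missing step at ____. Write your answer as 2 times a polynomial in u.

2(2u^2 + u + 4)

Only n ≡ 1 (mod 2) is unaccounted for. Put n = 2u+1:
(2u+1)^2 - (2u+1) + 8 expands to 4u^2 + 2u + 8,
and factoring out 2 leaves 2(2u^2 + u + 4).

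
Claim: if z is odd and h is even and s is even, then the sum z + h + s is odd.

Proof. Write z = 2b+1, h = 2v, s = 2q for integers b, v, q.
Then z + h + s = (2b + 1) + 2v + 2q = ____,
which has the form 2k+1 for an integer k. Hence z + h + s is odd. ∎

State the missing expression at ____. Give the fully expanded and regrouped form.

Expanding: (2b + 1) + 2v + 2q = 2b + 2q + 2v + 1.
Every term except the constant is even, so this is 2(b + q + v) + 1,
and b + q + v ∈ ℤ gives the required form.

2(b + q + v) + 1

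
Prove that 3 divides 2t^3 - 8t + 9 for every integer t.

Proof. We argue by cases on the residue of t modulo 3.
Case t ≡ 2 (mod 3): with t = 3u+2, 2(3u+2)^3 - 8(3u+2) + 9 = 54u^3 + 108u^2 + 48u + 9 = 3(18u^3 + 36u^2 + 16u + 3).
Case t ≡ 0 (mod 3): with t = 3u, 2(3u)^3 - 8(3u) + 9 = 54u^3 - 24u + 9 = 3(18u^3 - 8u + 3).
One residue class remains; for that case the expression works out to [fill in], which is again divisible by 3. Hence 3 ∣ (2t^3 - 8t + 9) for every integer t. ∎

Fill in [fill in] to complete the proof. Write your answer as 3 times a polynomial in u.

Only t ≡ 1 (mod 3) is unaccounted for. Put t = 3u+1:
2(3u+1)^3 - 8(3u+1) + 9 expands to 54u^3 + 54u^2 - 6u + 3,
and factoring out 3 leaves 3(18u^3 + 18u^2 - 2u + 1).

3(18u^3 + 18u^2 - 2u + 1)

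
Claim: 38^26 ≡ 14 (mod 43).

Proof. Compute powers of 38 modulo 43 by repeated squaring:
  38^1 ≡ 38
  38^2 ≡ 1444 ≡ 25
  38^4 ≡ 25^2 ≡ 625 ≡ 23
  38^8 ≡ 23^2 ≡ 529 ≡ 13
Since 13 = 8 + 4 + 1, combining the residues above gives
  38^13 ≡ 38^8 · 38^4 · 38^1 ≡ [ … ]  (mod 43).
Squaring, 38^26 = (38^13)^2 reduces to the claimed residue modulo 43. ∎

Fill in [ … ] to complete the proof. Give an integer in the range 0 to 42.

38^8 · 38^4 · 38^1 ≡ 13 · 23 · 38 = 11362.
11362 mod 43 = 10, so 38^13 ≡ 10 (mod 43).

10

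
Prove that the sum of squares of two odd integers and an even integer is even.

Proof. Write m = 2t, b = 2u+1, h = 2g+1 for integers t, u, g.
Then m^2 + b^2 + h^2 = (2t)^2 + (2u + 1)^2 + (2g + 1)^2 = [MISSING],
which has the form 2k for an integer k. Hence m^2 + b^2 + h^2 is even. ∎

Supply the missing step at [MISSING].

(2t)^2 + (2u + 1)^2 + (2g + 1)^2 = 4g^2 + 4g + 4t^2 + 4u^2 + 4u + 2
= 2(2g^2 + 2g + 2t^2 + 2u^2 + 2u + 1).
Since 2g^2 + 2g + 2t^2 + 2u^2 + 2u + 1 is an integer, the sum of squares is of the form 2k for an integer k.

2(2g^2 + 2g + 2t^2 + 2u^2 + 2u + 1)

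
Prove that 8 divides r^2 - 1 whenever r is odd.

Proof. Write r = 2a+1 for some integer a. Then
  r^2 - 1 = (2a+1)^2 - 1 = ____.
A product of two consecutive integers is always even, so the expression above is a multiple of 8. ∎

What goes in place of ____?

4a(a + 1)

(2a+1)^2 - 1 = 4a^2 + 4a + 1 - 1 = 4a^2 + 4a = 4a(a+1).
Since a and a+1 are consecutive, a(a+1) is even, and 4·(even) is a multiple of 8.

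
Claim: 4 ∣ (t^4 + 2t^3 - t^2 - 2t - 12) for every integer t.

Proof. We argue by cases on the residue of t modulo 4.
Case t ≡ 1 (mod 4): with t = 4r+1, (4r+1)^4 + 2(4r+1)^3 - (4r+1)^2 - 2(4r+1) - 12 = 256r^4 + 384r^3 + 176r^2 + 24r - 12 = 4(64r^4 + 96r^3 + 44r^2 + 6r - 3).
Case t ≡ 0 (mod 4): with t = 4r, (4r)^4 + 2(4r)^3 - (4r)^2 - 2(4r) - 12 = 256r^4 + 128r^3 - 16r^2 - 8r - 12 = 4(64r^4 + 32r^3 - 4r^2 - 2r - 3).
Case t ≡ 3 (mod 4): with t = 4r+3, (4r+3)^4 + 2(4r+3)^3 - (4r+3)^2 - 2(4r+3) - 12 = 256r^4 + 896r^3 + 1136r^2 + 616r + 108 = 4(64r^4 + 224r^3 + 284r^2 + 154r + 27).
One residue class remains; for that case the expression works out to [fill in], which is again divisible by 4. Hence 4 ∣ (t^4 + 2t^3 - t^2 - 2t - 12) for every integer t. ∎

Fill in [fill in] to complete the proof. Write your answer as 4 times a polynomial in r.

The residues treated are {1, 0, 3}, so the missing case is t ≡ 2 (mod 4); write t = 4r+2.
Then (4r+2)^4 + 2(4r+2)^3 - (4r+2)^2 - 2(4r+2) - 12 = 256r^4 + 640r^3 + 560r^2 + 200r + 12 = 4(64r^4 + 160r^3 + 140r^2 + 50r + 3).

4(64r^4 + 160r^3 + 140r^2 + 50r + 3)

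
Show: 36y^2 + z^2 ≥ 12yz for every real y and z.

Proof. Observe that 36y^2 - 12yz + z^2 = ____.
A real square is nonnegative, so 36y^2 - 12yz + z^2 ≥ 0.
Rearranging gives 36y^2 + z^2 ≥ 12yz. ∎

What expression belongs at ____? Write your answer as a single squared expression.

(6y - z)^2

36y^2 - 12yz + z^2 is a perfect-square trinomial: the outer terms are (6y)^2 and (z)^2, and the cross term is -2·6y·z.
So 36y^2 - 12yz + z^2 = (6y - z)^2 ≥ 0.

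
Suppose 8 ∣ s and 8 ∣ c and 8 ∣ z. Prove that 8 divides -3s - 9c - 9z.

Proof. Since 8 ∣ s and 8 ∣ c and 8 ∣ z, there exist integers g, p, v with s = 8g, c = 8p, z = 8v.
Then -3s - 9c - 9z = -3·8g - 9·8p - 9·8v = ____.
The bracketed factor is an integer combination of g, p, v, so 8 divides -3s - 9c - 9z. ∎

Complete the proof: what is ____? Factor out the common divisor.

8(-3g - 9p - 9v)

Each term has a factor of 8: -3·8g - 9·8p - 9·8v = 8·(-3g - 9p - 9v).
Since -3g - 9p - 9v is an integer, 8 ∣ (-3s - 9c - 9z).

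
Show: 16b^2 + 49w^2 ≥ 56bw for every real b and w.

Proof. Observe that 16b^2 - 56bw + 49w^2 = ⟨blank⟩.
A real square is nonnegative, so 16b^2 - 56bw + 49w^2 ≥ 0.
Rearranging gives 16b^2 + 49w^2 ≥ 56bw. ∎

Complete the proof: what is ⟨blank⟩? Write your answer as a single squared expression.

(4b - 7w)^2

The leading and trailing coefficients are 4^2 and 7^2, and 56 = 2·4·7, so the trinomial is (4b - 7w)^2.
Hence 16b^2 - 56bw + 49w^2 ≥ 0.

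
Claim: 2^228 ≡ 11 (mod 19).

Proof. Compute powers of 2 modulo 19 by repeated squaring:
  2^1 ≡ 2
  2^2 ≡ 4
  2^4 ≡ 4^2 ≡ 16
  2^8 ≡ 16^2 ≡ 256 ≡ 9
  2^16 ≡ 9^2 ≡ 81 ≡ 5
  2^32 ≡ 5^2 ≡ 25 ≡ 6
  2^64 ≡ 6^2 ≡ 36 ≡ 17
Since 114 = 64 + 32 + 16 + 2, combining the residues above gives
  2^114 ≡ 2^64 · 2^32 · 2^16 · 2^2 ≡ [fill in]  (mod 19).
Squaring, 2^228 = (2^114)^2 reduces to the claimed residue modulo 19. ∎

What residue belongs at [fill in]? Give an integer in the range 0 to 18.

7

2^64 · 2^32 · 2^16 · 2^2 ≡ 17 · 6 · 5 · 4 = 2040.
2040 mod 19 = 7, so 2^114 ≡ 7 (mod 19).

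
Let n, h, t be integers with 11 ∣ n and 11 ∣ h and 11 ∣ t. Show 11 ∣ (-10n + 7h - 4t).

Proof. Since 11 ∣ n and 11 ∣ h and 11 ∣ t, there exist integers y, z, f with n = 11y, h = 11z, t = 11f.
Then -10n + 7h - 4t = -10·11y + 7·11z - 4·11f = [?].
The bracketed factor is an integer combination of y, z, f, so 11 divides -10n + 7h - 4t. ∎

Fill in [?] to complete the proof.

11(-4f - 10y + 7z)

Pull the common 11 out of every term: -10·11y + 7·11z - 4·11f = 11(-4f - 10y + 7z).
-4f - 10y + 7z is an integer, which exhibits the divisibility.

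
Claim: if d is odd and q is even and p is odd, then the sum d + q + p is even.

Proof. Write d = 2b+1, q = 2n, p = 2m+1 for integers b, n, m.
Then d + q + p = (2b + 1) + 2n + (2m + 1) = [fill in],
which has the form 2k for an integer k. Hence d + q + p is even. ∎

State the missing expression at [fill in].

2(b + m + n + 1)

(2b + 1) + 2n + (2m + 1) = 2b + 2m + 2n + 2
= 2(b + m + n + 1).
Since b + m + n + 1 is an integer, the sum is of the form 2k for an integer k.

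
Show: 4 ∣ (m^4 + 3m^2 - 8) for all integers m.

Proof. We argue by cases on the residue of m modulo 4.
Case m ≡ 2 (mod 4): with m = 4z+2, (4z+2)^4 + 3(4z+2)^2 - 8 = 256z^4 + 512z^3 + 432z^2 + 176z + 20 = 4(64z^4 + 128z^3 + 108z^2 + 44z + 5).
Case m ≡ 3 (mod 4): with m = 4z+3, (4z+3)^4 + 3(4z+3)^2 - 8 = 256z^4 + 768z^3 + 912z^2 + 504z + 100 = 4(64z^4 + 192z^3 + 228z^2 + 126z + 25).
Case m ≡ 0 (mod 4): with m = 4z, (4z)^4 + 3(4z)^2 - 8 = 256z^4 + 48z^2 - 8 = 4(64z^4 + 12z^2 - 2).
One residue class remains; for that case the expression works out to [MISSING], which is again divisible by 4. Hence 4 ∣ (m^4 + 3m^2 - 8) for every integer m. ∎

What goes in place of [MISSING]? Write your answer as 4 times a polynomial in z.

4(64z^4 + 64z^3 + 36z^2 + 10z - 1)

Only m ≡ 1 (mod 4) is unaccounted for. Put m = 4z+1:
(4z+1)^4 + 3(4z+1)^2 - 8 expands to 256z^4 + 256z^3 + 144z^2 + 40z - 4,
and factoring out 4 leaves 4(64z^4 + 64z^3 + 36z^2 + 10z - 1).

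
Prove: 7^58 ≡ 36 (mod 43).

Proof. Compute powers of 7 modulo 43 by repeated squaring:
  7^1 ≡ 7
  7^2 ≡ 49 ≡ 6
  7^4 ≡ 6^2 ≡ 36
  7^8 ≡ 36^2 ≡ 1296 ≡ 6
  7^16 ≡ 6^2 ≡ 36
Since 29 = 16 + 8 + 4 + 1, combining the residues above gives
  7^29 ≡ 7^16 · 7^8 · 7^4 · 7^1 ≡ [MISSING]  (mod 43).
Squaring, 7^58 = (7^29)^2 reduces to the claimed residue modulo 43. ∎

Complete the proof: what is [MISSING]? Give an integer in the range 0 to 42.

37

7^16 · 7^8 · 7^4 · 7^1 ≡ 36 · 6 · 36 · 7 = 54432.
54432 mod 43 = 37, so 7^29 ≡ 37 (mod 43).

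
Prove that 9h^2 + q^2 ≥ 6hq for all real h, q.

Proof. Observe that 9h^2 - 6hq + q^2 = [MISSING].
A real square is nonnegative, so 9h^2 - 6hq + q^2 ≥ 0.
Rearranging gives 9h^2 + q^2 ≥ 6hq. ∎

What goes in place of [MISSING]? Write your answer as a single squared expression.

(3h - q)^2

9h^2 - 6hq + q^2 is a perfect-square trinomial: the outer terms are (3h)^2 and (q)^2, and the cross term is -2·3h·q.
So 9h^2 - 6hq + q^2 = (3h - q)^2 ≥ 0.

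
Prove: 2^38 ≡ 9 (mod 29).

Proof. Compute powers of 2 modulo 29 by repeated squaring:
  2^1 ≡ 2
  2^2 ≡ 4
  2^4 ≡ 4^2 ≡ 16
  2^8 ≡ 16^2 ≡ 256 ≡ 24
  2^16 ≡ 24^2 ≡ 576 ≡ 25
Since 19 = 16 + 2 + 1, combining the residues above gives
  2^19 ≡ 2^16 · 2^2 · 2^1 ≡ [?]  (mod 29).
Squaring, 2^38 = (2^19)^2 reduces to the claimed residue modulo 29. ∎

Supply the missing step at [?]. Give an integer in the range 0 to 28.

2^16 · 2^2 · 2^1 ≡ 25 · 4 · 2 = 200.
200 mod 29 = 26, so 2^19 ≡ 26 (mod 29).

26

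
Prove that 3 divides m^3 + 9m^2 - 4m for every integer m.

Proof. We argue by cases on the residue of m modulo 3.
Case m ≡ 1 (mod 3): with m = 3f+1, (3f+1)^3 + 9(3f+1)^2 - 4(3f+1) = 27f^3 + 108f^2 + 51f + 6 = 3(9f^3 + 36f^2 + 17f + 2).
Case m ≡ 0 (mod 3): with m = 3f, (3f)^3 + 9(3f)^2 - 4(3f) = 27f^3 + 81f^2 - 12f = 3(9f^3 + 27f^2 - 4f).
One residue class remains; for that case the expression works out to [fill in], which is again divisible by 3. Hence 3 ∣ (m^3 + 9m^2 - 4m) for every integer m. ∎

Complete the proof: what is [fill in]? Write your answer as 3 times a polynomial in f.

The residues treated are {1, 0}, so the missing case is m ≡ 2 (mod 3); write m = 3f+2.
Then (3f+2)^3 + 9(3f+2)^2 - 4(3f+2) = 27f^3 + 135f^2 + 132f + 36 = 3(9f^3 + 45f^2 + 44f + 12).

3(9f^3 + 45f^2 + 44f + 12)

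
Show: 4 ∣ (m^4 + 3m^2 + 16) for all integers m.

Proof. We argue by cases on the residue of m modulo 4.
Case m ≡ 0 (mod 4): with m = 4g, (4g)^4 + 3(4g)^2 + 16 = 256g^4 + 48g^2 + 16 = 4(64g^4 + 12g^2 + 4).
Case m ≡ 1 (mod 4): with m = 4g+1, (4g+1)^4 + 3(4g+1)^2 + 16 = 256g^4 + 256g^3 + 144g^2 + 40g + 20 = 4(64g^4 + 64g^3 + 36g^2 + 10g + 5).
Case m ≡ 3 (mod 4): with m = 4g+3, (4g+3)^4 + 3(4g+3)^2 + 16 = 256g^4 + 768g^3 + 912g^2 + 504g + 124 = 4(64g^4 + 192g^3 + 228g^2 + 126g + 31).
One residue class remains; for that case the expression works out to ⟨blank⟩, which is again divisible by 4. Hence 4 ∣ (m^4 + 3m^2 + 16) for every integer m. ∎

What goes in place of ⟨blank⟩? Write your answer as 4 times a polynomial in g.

Only m ≡ 2 (mod 4) is unaccounted for. Put m = 4g+2:
(4g+2)^4 + 3(4g+2)^2 + 16 expands to 256g^4 + 512g^3 + 432g^2 + 176g + 44,
and factoring out 4 leaves 4(64g^4 + 128g^3 + 108g^2 + 44g + 11).

4(64g^4 + 128g^3 + 108g^2 + 44g + 11)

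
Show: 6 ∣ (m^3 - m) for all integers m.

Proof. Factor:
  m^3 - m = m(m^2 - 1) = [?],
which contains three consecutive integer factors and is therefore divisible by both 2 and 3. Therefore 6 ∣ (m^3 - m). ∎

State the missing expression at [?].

(m - 1)m(m + 1)

m(m^2 - 1) = m(m - 1)(m + 1) = (m - 1)m(m + 1).
These three factors are consecutive integers, so their product is divisible by 6.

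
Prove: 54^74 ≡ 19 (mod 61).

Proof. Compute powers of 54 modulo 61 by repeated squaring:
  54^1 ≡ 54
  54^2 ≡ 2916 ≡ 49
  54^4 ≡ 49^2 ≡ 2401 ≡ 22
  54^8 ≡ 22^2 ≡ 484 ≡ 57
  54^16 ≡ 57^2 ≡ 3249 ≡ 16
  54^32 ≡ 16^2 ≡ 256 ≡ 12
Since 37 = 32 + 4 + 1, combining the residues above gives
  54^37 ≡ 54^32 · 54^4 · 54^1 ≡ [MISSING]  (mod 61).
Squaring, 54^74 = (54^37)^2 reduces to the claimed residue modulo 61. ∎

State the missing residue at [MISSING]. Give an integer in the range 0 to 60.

43

54^32 · 54^4 · 54^1 ≡ 12 · 22 · 54 = 14256.
14256 mod 61 = 43, so 54^37 ≡ 43 (mod 61).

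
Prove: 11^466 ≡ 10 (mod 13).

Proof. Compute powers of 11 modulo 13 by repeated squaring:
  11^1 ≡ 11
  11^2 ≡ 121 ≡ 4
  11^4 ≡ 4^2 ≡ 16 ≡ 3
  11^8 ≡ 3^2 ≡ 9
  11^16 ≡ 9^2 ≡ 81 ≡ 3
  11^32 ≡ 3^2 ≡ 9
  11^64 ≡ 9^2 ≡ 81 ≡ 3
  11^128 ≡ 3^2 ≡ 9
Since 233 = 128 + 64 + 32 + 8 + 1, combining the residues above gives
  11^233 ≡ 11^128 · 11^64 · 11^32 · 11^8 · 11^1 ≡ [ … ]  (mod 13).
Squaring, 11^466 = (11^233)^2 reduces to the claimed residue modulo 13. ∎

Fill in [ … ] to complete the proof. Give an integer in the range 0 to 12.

11^128 · 11^64 · 11^32 · 11^8 · 11^1 ≡ 9 · 3 · 9 · 9 · 11 = 24057.
24057 mod 13 = 7, so 11^233 ≡ 7 (mod 13).

7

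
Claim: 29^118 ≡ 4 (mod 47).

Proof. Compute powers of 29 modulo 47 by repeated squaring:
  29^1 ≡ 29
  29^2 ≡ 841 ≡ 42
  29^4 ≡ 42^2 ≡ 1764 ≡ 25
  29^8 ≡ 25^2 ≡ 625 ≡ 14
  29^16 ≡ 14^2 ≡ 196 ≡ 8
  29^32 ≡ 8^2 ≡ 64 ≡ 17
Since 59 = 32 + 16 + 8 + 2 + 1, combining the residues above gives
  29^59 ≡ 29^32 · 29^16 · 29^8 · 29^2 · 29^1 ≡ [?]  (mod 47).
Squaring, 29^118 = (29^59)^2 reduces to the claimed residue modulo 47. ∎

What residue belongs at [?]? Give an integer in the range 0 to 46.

45

29^32 · 29^16 · 29^8 · 29^2 · 29^1 ≡ 17 · 8 · 14 · 42 · 29 = 2319072.
2319072 mod 47 = 45, so 29^59 ≡ 45 (mod 47).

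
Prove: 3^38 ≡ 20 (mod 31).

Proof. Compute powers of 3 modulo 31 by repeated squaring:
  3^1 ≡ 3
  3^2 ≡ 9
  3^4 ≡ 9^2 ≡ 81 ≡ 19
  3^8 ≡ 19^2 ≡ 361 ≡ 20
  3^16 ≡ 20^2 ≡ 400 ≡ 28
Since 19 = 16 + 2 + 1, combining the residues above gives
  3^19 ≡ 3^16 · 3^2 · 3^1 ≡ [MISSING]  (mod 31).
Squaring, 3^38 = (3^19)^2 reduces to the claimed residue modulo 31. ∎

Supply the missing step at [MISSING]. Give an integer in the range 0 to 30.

3^16 · 3^2 · 3^1 ≡ 28 · 9 · 3 = 756.
756 mod 31 = 12, so 3^19 ≡ 12 (mod 31).

12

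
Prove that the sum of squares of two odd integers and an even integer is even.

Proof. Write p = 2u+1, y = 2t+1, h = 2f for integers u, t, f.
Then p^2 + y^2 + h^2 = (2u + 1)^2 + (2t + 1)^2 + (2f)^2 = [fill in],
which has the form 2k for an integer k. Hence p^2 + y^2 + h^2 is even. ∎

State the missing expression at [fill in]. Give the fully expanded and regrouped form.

Expanding: (2u + 1)^2 + (2t + 1)^2 + (2f)^2 = 4f^2 + 4t^2 + 4t + 4u^2 + 4u + 2.
Every term is even; pulling out the factor of 2 gives 2(2f^2 + 2t^2 + 2t + 2u^2 + 2u + 1).

2(2f^2 + 2t^2 + 2t + 2u^2 + 2u + 1)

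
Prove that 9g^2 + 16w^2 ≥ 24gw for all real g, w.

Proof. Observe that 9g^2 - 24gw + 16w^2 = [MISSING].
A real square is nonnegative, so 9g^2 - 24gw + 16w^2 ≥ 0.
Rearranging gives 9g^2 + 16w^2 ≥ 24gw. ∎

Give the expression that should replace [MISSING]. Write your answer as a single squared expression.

The leading and trailing coefficients are 3^2 and 4^2, and 24 = 2·3·4, so the trinomial is (3g - 4w)^2.
Hence 9g^2 - 24gw + 16w^2 ≥ 0.

(3g - 4w)^2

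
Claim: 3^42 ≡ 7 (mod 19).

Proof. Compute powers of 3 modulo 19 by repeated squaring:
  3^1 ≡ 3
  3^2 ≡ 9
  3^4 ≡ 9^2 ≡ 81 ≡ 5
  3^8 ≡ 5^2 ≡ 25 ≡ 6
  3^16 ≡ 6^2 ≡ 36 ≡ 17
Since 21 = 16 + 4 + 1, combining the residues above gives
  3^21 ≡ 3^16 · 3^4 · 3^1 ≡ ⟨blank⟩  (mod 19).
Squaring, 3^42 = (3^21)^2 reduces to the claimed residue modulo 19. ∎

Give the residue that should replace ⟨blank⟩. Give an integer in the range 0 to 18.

8

Multiply the listed residues: 17 · 5 · 3 = 85 → 255.
Reducing modulo 19: 255 = 13·19 + 8, so 3^21 ≡ 8.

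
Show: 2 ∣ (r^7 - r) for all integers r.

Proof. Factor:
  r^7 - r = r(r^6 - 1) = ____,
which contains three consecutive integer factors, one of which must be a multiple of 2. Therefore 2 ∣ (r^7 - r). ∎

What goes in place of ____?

(r - 1)r(r + 1)(r^4 + r^2 + 1)

r^6 - 1 = (r^2 - 1)(r^4 + r^2 + 1), and r^2 - 1 = (r-1)(r+1).
So r(r^6 - 1) = (r - 1)r(r + 1)(r^4 + r^2 + 1).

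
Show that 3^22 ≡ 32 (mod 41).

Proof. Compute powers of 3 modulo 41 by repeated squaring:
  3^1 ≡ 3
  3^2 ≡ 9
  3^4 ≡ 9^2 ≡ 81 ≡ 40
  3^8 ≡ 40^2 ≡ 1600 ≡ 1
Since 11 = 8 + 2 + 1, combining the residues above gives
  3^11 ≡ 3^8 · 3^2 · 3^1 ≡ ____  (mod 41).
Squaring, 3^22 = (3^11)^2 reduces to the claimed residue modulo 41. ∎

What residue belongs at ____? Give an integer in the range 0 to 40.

27

3^8 · 3^2 · 3^1 ≡ 1 · 9 · 3 = 27.
27 mod 41 = 27, so 3^11 ≡ 27 (mod 41).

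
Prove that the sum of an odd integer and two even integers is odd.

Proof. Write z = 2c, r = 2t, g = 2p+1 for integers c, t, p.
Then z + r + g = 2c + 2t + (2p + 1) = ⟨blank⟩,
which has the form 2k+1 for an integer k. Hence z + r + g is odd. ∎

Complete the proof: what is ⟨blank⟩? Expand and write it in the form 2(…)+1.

2c + 2t + (2p + 1) = 2c + 2p + 2t + 1
= 2(c + p + t) + 1.
Since c + p + t is an integer, the sum is of the form 2k+1 for an integer k.

2(c + p + t) + 1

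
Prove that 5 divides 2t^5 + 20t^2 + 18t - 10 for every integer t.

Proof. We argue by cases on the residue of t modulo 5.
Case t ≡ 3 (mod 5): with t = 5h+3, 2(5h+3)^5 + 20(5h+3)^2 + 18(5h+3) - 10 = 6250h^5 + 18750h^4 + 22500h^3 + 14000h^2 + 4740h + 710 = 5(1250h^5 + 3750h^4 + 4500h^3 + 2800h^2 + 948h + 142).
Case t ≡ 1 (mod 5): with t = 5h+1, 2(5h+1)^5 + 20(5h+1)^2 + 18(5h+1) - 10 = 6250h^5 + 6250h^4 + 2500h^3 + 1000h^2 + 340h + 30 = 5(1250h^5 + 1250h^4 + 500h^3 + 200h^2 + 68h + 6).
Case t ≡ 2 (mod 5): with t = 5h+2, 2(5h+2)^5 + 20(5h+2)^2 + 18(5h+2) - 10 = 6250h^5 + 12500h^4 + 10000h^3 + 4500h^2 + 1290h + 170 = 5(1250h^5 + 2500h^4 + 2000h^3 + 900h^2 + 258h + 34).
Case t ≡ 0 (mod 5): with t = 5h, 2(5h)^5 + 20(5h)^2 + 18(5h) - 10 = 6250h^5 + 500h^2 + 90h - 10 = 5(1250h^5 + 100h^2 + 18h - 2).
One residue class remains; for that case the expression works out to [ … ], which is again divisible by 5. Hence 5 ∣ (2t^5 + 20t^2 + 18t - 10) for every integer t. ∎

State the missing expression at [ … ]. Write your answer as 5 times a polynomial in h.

5(1250h^5 + 5000h^4 + 8000h^3 + 6500h^2 + 2738h + 486)

Only t ≡ 4 (mod 5) is unaccounted for. Put t = 5h+4:
2(5h+4)^5 + 20(5h+4)^2 + 18(5h+4) - 10 expands to 6250h^5 + 25000h^4 + 40000h^3 + 32500h^2 + 13690h + 2430,
and factoring out 5 leaves 5(1250h^5 + 5000h^4 + 8000h^3 + 6500h^2 + 2738h + 486).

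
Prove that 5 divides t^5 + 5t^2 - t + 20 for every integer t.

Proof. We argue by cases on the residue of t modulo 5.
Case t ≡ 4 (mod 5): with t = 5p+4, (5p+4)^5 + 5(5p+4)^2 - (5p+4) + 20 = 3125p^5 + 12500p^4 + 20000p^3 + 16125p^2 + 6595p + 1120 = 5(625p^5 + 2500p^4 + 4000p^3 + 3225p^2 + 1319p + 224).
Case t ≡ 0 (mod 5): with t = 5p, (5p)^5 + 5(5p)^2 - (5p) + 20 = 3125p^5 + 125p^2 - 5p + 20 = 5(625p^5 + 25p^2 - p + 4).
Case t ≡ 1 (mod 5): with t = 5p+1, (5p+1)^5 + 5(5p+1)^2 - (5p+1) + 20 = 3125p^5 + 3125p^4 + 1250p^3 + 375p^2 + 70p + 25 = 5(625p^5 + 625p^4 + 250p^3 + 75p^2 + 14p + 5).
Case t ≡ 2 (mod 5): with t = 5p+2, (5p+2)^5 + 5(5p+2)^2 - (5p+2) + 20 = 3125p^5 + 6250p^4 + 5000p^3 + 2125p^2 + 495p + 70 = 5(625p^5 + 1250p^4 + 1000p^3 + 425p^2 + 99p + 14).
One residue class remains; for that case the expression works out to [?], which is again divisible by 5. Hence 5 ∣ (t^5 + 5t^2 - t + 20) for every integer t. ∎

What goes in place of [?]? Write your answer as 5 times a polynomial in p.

5(625p^5 + 1875p^4 + 2250p^3 + 1375p^2 + 434p + 61)

Only t ≡ 3 (mod 5) is unaccounted for. Put t = 5p+3:
(5p+3)^5 + 5(5p+3)^2 - (5p+3) + 20 expands to 3125p^5 + 9375p^4 + 11250p^3 + 6875p^2 + 2170p + 305,
and factoring out 5 leaves 5(625p^5 + 1875p^4 + 2250p^3 + 1375p^2 + 434p + 61).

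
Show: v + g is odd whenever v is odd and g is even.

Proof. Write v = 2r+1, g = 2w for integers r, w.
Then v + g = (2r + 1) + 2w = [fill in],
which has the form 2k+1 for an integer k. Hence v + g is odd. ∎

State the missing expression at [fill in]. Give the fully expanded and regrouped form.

Expanding: (2r + 1) + 2w = 2r + 2w + 1.
Every term except the constant is even, so this is 2(r + w) + 1,
and r + w ∈ ℤ gives the required form.

2(r + w) + 1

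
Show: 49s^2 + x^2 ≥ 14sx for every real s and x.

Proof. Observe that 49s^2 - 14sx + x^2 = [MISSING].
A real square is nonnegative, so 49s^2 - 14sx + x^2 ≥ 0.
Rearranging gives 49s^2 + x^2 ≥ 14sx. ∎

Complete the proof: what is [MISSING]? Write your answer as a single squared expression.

(7s - x)^2

49s^2 - 14sx + x^2 is a perfect-square trinomial: the outer terms are (7s)^2 and (x)^2, and the cross term is -2·7s·x.
So 49s^2 - 14sx + x^2 = (7s - x)^2 ≥ 0.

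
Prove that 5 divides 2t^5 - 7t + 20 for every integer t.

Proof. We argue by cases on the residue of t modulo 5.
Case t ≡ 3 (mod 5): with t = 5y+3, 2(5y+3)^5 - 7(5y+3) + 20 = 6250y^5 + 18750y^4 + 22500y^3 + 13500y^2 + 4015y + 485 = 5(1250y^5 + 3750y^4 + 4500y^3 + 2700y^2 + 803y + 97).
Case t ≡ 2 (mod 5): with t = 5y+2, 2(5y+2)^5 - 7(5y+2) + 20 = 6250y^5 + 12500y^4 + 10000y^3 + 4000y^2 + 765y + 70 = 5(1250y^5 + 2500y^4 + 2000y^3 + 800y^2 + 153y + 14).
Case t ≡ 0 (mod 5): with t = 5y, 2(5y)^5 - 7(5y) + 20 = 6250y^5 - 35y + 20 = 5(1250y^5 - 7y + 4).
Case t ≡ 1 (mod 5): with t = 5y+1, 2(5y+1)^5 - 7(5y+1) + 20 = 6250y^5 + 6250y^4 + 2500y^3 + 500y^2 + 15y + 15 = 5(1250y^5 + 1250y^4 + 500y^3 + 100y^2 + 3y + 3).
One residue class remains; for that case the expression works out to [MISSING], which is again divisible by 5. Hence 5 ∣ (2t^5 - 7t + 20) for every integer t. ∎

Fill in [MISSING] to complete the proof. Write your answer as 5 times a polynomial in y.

5(1250y^5 + 5000y^4 + 8000y^3 + 6400y^2 + 2553y + 408)

The residues treated are {3, 2, 0, 1}, so the missing case is t ≡ 4 (mod 5); write t = 5y+4.
Then 2(5y+4)^5 - 7(5y+4) + 20 = 6250y^5 + 25000y^4 + 40000y^3 + 32000y^2 + 12765y + 2040 = 5(1250y^5 + 5000y^4 + 8000y^3 + 6400y^2 + 2553y + 408).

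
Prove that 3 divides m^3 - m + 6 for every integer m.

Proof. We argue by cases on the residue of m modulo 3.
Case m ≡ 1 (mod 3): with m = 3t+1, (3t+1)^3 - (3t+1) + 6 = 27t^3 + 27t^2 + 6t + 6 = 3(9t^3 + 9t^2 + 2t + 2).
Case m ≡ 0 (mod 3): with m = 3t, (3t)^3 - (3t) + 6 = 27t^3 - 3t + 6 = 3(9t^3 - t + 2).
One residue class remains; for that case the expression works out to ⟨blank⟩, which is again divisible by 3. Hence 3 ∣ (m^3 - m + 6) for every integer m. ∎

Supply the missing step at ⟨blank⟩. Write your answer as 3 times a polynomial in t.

The residues treated are {1, 0}, so the missing case is m ≡ 2 (mod 3); write m = 3t+2.
Then (3t+2)^3 - (3t+2) + 6 = 27t^3 + 54t^2 + 33t + 12 = 3(9t^3 + 18t^2 + 11t + 4).

3(9t^3 + 18t^2 + 11t + 4)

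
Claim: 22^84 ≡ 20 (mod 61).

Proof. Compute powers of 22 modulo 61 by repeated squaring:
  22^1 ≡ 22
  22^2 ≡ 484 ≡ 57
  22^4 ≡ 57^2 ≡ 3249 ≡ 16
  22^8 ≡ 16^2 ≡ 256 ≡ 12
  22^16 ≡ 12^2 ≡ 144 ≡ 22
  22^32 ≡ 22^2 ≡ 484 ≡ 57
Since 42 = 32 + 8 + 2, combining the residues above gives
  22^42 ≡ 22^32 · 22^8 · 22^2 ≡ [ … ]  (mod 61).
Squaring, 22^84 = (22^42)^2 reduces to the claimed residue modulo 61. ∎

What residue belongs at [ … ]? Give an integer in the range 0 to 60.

Multiply the listed residues: 57 · 12 · 57 = 684 → 38988.
Reducing modulo 61: 38988 = 639·61 + 9, so 22^42 ≡ 9.

9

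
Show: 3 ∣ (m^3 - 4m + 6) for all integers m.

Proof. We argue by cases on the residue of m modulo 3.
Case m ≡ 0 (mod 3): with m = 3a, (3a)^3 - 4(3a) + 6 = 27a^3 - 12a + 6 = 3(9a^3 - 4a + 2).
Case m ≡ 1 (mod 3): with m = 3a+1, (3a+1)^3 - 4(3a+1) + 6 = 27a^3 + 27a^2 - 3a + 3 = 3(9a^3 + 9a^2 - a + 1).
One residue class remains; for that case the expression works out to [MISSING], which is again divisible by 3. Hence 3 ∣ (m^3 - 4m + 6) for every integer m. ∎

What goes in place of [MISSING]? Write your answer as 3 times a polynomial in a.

The residues treated are {0, 1}, so the missing case is m ≡ 2 (mod 3); write m = 3a+2.
Then (3a+2)^3 - 4(3a+2) + 6 = 27a^3 + 54a^2 + 24a + 6 = 3(9a^3 + 18a^2 + 8a + 2).

3(9a^3 + 18a^2 + 8a + 2)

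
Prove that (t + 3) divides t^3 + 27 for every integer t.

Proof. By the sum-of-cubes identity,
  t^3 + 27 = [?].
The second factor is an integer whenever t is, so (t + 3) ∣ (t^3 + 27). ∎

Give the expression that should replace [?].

a^3 + b^3 = (a + b)(a^2 - ab + b^2). With a = t, b = 3:
t^3 + 27 = (t + 3)(t^2 - 3t + 9).

(t + 3)(t^2 - 3t + 9)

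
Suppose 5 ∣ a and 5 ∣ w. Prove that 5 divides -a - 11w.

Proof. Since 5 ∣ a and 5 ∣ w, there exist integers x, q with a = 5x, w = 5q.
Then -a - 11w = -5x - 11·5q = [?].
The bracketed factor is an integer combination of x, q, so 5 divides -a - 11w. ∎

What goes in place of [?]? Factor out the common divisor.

5(-11q - x)

Pull the common 5 out of every term: -5x - 11·5q = 5(-11q - x).
-11q - x is an integer, which exhibits the divisibility.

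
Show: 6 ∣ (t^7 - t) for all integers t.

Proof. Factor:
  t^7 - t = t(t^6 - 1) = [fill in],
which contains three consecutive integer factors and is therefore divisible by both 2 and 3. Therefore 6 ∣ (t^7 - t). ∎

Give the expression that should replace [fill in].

(t - 1)t(t + 1)(t^4 + t^2 + 1)

t^6 - 1 = (t^2 - 1)(t^4 + t^2 + 1), and t^2 - 1 = (t-1)(t+1).
So t(t^6 - 1) = (t - 1)t(t + 1)(t^4 + t^2 + 1).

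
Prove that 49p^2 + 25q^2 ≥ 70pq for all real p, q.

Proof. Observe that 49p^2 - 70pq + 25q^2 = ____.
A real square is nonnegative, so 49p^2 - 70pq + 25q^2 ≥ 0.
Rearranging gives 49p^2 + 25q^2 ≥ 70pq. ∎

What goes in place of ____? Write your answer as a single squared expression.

(7p - 5q)^2

49p^2 - 70pq + 25q^2 is a perfect-square trinomial: the outer terms are (7p)^2 and (5q)^2, and the cross term is -2·7p·5q.
So 49p^2 - 70pq + 25q^2 = (7p - 5q)^2 ≥ 0.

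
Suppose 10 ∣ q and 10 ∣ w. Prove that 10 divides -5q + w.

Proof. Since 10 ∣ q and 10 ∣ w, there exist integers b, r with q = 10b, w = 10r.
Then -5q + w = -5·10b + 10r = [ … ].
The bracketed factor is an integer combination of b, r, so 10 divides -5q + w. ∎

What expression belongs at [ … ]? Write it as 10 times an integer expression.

10(-5b + r)

Each term has a factor of 10: -5·10b + 10r = 10·(-5b + r).
Since -5b + r is an integer, 10 ∣ (-5q + w).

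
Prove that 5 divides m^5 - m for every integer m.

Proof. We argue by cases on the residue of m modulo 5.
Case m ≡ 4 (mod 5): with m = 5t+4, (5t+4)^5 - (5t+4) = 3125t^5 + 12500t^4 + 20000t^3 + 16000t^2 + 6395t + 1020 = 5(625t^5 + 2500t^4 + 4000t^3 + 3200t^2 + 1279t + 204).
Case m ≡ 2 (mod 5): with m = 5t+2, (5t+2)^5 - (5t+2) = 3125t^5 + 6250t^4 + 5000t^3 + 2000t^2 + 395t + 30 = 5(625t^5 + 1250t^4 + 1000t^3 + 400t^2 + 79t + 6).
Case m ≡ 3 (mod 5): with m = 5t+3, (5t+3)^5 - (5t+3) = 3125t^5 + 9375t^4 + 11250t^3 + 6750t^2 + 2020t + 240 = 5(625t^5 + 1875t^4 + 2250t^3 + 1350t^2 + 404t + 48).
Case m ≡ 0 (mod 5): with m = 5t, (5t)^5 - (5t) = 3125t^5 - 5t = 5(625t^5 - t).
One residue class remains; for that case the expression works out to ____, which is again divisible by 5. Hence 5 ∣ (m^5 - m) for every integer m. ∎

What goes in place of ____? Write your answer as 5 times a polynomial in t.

The residues treated are {4, 2, 3, 0}, so the missing case is m ≡ 1 (mod 5); write m = 5t+1.
Then (5t+1)^5 - (5t+1) = 3125t^5 + 3125t^4 + 1250t^3 + 250t^2 + 20t = 5(625t^5 + 625t^4 + 250t^3 + 50t^2 + 4t).

5(625t^5 + 625t^4 + 250t^3 + 50t^2 + 4t)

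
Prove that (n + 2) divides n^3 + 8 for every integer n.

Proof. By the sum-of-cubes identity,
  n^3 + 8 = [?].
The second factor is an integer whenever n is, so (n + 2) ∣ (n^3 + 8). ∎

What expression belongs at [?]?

Polynomial division of n^3 + 8 by n + 2 leaves remainder 0 and quotient n^2 - 2n + 4.
Hence n^3 + 8 = (n + 2)(n^2 - 2n + 4).

(n + 2)(n^2 - 2n + 4)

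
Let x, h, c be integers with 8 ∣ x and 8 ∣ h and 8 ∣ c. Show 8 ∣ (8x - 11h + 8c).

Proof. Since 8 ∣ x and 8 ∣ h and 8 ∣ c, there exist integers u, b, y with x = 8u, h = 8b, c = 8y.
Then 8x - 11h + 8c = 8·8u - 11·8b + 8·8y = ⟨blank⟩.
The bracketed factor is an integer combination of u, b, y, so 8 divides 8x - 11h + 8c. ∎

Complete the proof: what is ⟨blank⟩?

8(-11b + 8u + 8y)

Pull the common 8 out of every term: 8·8u - 11·8b + 8·8y = 8(-11b + 8u + 8y).
-11b + 8u + 8y is an integer, which exhibits the divisibility.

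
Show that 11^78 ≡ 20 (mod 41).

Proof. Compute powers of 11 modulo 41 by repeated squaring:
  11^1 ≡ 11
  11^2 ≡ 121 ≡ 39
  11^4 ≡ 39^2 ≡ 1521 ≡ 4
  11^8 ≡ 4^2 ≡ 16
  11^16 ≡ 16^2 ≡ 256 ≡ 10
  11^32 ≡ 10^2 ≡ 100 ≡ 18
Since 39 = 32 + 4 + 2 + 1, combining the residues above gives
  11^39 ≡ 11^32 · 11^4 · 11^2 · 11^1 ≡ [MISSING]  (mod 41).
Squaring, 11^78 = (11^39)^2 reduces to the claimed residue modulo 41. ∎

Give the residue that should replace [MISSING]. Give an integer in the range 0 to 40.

15

11^32 · 11^4 · 11^2 · 11^1 ≡ 18 · 4 · 39 · 11 = 30888.
30888 mod 41 = 15, so 11^39 ≡ 15 (mod 41).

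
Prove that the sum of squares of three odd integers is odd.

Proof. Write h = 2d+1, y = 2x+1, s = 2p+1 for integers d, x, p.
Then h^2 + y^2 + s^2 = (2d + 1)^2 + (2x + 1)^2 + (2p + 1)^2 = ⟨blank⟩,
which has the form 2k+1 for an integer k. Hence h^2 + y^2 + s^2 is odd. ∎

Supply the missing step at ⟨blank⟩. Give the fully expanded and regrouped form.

2(2d^2 + 2d + 2p^2 + 2p + 2x^2 + 2x + 1) + 1

(2d + 1)^2 + (2x + 1)^2 + (2p + 1)^2 = 4d^2 + 4d + 4p^2 + 4p + 4x^2 + 4x + 3
= 2(2d^2 + 2d + 2p^2 + 2p + 2x^2 + 2x + 1) + 1.
Since 2d^2 + 2d + 2p^2 + 2p + 2x^2 + 2x + 1 is an integer, the sum of squares is of the form 2k+1 for an integer k.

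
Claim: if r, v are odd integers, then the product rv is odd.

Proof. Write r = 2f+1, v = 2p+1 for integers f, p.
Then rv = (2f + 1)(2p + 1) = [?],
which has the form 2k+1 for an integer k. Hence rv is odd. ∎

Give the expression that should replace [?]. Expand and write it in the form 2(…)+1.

Expanding: (2f + 1)(2p + 1) = 4fp + 2f + 2p + 1.
Every term except the constant is even, so this is 2(2fp + f + p) + 1,
and 2fp + f + p ∈ ℤ gives the required form.

2(2fp + f + p) + 1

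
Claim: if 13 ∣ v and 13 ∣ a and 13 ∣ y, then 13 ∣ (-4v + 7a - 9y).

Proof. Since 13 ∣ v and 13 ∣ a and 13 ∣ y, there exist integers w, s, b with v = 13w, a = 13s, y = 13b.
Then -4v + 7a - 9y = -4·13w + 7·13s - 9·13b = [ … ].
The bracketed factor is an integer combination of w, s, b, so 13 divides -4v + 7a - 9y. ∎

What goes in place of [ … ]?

Pull the common 13 out of every term: -4·13w + 7·13s - 9·13b = 13(-9b + 7s - 4w).
-9b + 7s - 4w is an integer, which exhibits the divisibility.

13(-9b + 7s - 4w)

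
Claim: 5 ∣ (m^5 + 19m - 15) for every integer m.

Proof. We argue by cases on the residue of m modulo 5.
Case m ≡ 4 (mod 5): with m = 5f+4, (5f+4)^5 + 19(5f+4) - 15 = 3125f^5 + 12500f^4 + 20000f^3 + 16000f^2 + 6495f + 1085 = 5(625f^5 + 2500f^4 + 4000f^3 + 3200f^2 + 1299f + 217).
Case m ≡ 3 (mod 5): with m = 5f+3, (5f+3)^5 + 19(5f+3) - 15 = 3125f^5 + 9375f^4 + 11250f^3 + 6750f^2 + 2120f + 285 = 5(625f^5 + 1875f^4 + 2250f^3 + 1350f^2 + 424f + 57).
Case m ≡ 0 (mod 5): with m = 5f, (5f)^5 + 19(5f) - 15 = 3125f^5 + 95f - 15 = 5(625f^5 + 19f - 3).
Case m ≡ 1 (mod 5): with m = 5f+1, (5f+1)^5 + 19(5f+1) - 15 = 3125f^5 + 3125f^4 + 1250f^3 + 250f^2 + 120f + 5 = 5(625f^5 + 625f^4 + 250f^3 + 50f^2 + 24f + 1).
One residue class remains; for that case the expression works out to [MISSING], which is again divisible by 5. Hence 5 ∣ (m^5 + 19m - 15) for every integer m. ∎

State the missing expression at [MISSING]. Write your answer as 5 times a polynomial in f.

5(625f^5 + 1250f^4 + 1000f^3 + 400f^2 + 99f + 11)

Only m ≡ 2 (mod 5) is unaccounted for. Put m = 5f+2:
(5f+2)^5 + 19(5f+2) - 15 expands to 3125f^5 + 6250f^4 + 5000f^3 + 2000f^2 + 495f + 55,
and factoring out 5 leaves 5(625f^5 + 1250f^4 + 1000f^3 + 400f^2 + 99f + 11).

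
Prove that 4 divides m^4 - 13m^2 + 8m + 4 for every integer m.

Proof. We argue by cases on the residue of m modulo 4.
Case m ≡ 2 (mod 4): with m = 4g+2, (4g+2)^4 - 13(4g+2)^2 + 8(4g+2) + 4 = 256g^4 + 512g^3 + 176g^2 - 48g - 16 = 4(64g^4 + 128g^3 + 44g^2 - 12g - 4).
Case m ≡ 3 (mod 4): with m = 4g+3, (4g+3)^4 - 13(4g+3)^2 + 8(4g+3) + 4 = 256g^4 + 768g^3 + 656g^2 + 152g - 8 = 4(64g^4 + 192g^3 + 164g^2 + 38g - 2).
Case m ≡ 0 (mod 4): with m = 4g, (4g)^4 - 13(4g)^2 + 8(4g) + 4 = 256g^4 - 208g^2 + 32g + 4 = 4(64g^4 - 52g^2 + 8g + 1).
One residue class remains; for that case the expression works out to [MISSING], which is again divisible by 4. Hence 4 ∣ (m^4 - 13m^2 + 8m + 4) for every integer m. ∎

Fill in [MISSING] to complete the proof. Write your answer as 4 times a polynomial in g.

The residues treated are {2, 3, 0}, so the missing case is m ≡ 1 (mod 4); write m = 4g+1.
Then (4g+1)^4 - 13(4g+1)^2 + 8(4g+1) + 4 = 256g^4 + 256g^3 - 112g^2 - 56g = 4(64g^4 + 64g^3 - 28g^2 - 14g).

4(64g^4 + 64g^3 - 28g^2 - 14g)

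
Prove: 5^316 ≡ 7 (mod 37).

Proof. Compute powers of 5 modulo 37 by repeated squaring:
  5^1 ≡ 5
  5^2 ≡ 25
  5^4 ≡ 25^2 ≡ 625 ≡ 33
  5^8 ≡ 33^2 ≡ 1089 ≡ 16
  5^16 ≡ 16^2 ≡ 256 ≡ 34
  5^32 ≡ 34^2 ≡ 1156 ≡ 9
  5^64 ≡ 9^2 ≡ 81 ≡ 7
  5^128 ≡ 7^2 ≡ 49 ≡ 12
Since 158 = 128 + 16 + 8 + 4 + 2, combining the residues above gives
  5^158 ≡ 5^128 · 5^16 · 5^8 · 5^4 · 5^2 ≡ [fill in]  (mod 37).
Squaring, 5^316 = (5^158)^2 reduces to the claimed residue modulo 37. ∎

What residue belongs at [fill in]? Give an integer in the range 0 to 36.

Multiply the listed residues: 12 · 34 · 16 · 33 · 25 = 408 → 6528 → 215424 → 5385600.
Reducing modulo 37: 5385600 = 145556·37 + 28, so 5^158 ≡ 28.

28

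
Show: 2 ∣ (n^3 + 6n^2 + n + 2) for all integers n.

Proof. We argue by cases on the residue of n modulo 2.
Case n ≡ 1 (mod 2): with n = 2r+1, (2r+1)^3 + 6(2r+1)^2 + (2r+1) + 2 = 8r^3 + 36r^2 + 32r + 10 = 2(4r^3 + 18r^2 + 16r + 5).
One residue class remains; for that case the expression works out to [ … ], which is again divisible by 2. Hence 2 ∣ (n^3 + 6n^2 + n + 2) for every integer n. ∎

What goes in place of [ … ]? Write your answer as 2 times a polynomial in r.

2(4r^3 + 12r^2 + r + 1)

The residues treated are {1}, so the missing case is n ≡ 0 (mod 2); write n = 2r.
Then (2r)^3 + 6(2r)^2 + (2r) + 2 = 8r^3 + 24r^2 + 2r + 2 = 2(4r^3 + 12r^2 + r + 1).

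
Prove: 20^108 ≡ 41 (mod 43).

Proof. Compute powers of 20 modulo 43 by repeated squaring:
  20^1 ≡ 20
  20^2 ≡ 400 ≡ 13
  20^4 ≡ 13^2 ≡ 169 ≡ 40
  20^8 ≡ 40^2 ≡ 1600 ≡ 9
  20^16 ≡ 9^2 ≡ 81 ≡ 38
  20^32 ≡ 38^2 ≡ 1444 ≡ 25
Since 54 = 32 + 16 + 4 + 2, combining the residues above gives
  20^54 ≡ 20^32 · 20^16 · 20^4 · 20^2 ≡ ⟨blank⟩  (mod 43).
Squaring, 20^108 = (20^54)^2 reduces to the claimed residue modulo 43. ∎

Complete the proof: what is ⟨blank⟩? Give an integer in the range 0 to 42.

20^32 · 20^16 · 20^4 · 20^2 ≡ 25 · 38 · 40 · 13 = 494000.
494000 mod 43 = 16, so 20^54 ≡ 16 (mod 43).

16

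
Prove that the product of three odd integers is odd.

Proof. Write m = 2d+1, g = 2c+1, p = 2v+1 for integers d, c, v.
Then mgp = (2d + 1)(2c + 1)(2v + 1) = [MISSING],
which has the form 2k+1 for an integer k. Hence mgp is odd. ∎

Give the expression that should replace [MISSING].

(2d + 1)(2c + 1)(2v + 1) = 8cdv + 4cd + 4cv + 2c + 4dv + 2d + 2v + 1
= 2(4cdv + 2cd + 2cv + c + 2dv + d + v) + 1.
Since 4cdv + 2cd + 2cv + c + 2dv + d + v is an integer, the product is of the form 2k+1 for an integer k.

2(4cdv + 2cd + 2cv + c + 2dv + d + v) + 1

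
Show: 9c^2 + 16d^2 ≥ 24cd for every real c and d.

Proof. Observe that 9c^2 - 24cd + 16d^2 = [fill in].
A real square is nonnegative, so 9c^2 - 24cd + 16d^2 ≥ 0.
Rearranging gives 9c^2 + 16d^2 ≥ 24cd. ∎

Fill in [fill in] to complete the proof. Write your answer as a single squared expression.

(3c - 4d)^2

9c^2 - 24cd + 16d^2 is a perfect-square trinomial: the outer terms are (3c)^2 and (4d)^2, and the cross term is -2·3c·4d.
So 9c^2 - 24cd + 16d^2 = (3c - 4d)^2 ≥ 0.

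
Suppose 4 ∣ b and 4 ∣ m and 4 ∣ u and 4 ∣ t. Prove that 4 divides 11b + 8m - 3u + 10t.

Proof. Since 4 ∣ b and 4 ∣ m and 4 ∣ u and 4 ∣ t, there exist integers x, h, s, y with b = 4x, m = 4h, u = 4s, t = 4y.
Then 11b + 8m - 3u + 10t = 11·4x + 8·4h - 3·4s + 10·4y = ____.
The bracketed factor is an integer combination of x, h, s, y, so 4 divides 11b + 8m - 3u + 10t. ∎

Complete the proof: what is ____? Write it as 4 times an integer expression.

Each term has a factor of 4: 11·4x + 8·4h - 3·4s + 10·4y = 4·(8h - 3s + 11x + 10y).
Since 8h - 3s + 11x + 10y is an integer, 4 ∣ (11b + 8m - 3u + 10t).

4(8h - 3s + 11x + 10y)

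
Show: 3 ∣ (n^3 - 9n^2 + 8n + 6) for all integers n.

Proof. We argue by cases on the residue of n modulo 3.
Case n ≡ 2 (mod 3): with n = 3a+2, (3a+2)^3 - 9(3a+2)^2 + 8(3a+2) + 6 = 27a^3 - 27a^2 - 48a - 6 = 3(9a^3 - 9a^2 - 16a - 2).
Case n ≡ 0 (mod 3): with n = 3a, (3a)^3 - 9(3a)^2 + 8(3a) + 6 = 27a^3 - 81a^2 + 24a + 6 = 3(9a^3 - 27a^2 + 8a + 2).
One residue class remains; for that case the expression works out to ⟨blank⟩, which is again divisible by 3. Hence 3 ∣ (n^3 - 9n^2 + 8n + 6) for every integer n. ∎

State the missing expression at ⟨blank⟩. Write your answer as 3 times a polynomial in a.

The residues treated are {2, 0}, so the missing case is n ≡ 1 (mod 3); write n = 3a+1.
Then (3a+1)^3 - 9(3a+1)^2 + 8(3a+1) + 6 = 27a^3 - 54a^2 - 21a + 6 = 3(9a^3 - 18a^2 - 7a + 2).

3(9a^3 - 18a^2 - 7a + 2)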